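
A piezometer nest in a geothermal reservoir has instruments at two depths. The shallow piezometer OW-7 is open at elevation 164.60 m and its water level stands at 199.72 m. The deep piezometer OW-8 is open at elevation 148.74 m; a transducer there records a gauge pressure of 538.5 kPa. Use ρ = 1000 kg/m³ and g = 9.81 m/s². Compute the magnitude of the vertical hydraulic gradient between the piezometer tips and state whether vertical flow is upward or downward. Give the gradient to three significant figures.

Total head at OW-7: h = 199.72 m (water level in the standpipe).
Pressure head at OW-8: ψ = P/(ρg) = 538.5×1000 / (1000 × 9.81) = 54.89 m.
Total head at OW-8: h = z + ψ = 148.74 + 54.89 = 203.63 m.
Δh = h(OW-7) − h(OW-8) = 199.72 − 203.63 = -3.91 m.
Vertical separation Δz = 164.60 − 148.74 = 15.86 m.
|i_v| = |Δh| / Δz = 3.91 / 15.86 = 0.247.
Head is higher in the deep piezometer, so vertical flow is upward (discharge condition).

|i_v| ≈ 0.247; vertical flow is upward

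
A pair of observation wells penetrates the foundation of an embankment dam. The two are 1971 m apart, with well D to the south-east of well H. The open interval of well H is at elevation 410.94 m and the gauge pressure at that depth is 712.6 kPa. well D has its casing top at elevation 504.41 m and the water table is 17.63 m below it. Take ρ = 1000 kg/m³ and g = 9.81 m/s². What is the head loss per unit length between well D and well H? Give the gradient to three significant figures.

Pressure head at well H: ψ = P/(ρg) = 712.6×1000 / (1000 × 9.81) = 72.64 m.
Total head at well H: h = z + ψ = 410.94 + 72.64 = 483.58 m.
Total head at well D: h = 504.41 − 17.63 = 486.78 m.
Head difference: h(well H) − h(well D) = 483.58 − 486.78 = -3.20 m.
Hydraulic gradient: i = |Δh| / L = 3.20 / 1971 = 0.00162.

i ≈ 0.00162 m/m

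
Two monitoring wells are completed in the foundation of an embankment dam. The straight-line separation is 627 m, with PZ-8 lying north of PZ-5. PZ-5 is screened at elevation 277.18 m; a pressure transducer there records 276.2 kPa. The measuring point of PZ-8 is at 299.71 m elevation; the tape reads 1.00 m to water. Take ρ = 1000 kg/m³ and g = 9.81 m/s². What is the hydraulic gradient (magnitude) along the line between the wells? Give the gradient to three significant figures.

Pressure head at PZ-5: ψ = P/(ρg) = 276.2×1000 / (1000 × 9.81) = 28.15 m.
Total head at PZ-5: h = z + ψ = 277.18 + 28.15 = 305.33 m.
Total head at PZ-8: h = 299.71 − 1.00 = 298.71 m.
Head difference: h(PZ-5) − h(PZ-8) = 305.33 − 298.71 = 6.62 m.
Hydraulic gradient: i = |Δh| / L = 6.62 / 627 = 0.0106.

i ≈ 0.0106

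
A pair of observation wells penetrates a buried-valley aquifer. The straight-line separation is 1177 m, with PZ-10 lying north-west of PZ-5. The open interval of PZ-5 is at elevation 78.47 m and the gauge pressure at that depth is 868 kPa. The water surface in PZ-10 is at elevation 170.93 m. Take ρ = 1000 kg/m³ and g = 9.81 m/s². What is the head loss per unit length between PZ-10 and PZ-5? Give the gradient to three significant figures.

i ≈ 0.00338 m/m

Pressure head at PZ-5: ψ = P/(ρg) = 868×1000 / (1000 × 9.81) = 88.48 m.
Total head at PZ-5: h = z + ψ = 78.47 + 88.48 = 166.95 m.
Total head at PZ-10: h = 170.93 m (water level in the piezometer is the total head).
Head difference: h(PZ-5) − h(PZ-10) = 166.95 − 170.93 = -3.98 m.
Hydraulic gradient: i = |Δh| / L = 3.98 / 1177 = 0.00338.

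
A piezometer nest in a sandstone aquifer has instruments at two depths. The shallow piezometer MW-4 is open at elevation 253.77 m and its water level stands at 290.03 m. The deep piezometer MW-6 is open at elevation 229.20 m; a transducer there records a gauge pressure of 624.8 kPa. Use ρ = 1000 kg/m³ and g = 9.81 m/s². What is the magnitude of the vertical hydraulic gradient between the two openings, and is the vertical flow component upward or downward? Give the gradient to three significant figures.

Total head at MW-4: h = 290.03 m (water level in the standpipe).
Pressure head at MW-6: ψ = P/(ρg) = 624.8×1000 / (1000 × 9.81) = 63.69 m.
Total head at MW-6: h = z + ψ = 229.20 + 63.69 = 292.89 m.
Δh = h(MW-4) − h(MW-6) = 290.03 − 292.89 = -2.86 m.
Vertical separation Δz = 253.77 − 229.20 = 24.57 m.
|i_v| = |Δh| / Δz = 2.86 / 24.57 = 0.116.
Head is higher in the deep piezometer, so vertical flow is upward (discharge condition).

|i_v| ≈ 0.116; vertical flow is upward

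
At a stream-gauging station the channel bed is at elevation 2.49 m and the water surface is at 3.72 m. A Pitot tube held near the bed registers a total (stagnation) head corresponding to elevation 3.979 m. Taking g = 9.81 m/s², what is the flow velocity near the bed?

Near the bed, under hydrostatic conditions, the piezometric head (z + ψ) equals the free-surface elevation, 3.72 m.
Velocity head = total − piezometric = 3.979 − 3.72 = 0.259 m.
v = √(2g·h_v) = √(2 × 9.81 × 0.259) = 2.25 m/s.

v ≈ 2.25 m/s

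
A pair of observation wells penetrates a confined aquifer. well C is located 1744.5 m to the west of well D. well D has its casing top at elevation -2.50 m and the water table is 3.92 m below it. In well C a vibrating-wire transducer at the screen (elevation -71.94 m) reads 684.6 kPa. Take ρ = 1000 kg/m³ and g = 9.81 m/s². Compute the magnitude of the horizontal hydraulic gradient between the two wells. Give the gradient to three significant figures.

Total head at well D: h = -2.50 − 3.92 = -6.42 m.
Pressure head at well C: ψ = P/(ρg) = 684.6×1000 / (1000 × 9.81) = 69.79 m.
Total head at well C: h = z + ψ = -71.94 + 69.79 = -2.15 m.
Head difference: h(well D) − h(well C) = -6.42 − (-2.15) = -4.27 m.
Hydraulic gradient: i = |Δh| / L = 4.27 / 1744.5 = 0.00245.

i ≈ 0.00245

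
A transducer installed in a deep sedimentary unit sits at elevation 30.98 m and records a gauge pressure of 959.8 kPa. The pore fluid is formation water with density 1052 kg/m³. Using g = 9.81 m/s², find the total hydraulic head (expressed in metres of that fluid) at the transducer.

h ≈ 123.98 m

ψ = P/(ρg) = 959.8×1000 / (1052 × 9.81) = 93.00 m.
h = z + ψ = 30.98 + 93.00 = 123.98 m.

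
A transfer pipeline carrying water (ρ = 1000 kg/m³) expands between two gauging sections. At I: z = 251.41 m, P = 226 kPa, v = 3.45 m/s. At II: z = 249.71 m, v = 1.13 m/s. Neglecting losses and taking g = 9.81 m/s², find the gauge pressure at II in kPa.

P₂ ≈ 248 kPa

Pressure head at I: ψ₁ = P₁/(ρg) = 226×1000 / (1000 × 9.81) = 23.04 m.
Velocity heads: v₁²/2g = 3.45²/19.62 = 0.607 m; v₂²/2g = 1.13²/19.62 = 0.065 m.
Total head H = z₁ + ψ₁ + v₁²/2g = 251.41 + 23.04 + 0.607 = 275.06 m.
ψ₂ = H − z₂ − v₂²/2g = 275.06 − 249.71 − 0.065 = 25.28 m.
P₂ = ρgψ₂ = 1000 × 9.81 × 25.28 ≈ 248 kPa.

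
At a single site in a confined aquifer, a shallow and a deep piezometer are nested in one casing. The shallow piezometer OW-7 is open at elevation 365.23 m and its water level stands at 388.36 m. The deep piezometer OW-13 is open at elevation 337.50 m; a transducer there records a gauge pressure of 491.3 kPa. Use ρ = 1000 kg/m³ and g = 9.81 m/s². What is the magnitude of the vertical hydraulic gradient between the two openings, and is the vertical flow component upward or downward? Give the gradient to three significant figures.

|i_v| ≈ 0.0281; vertical flow is downward

Total head at OW-7: h = 388.36 m (water level in the standpipe).
Pressure head at OW-13: ψ = P/(ρg) = 491.3×1000 / (1000 × 9.81) = 50.08 m.
Total head at OW-13: h = z + ψ = 337.50 + 50.08 = 387.58 m.
Δh = h(OW-7) − h(OW-13) = 388.36 − 387.58 = 0.78 m.
Vertical separation Δz = 365.23 − 337.50 = 27.73 m.
|i_v| = |Δh| / Δz = 0.78 / 27.73 = 0.0281.
Head is higher in the shallow piezometer, so vertical flow is downward (recharge condition).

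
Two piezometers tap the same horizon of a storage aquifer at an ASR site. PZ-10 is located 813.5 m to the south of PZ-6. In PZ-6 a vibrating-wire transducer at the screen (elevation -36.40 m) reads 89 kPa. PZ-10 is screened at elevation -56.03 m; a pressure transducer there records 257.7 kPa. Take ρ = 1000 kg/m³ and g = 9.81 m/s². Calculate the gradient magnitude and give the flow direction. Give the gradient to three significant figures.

i ≈ 0.00299; groundwater flows toward the south

Pressure head at PZ-6: ψ = P/(ρg) = 89×1000 / (1000 × 9.81) = 9.07 m.
Total head at PZ-6: h = z + ψ = -36.40 + 9.07 = -27.33 m.
Pressure head at PZ-10: ψ = P/(ρg) = 257.7×1000 / (1000 × 9.81) = 26.27 m.
Total head at PZ-10: h = z + ψ = -56.03 + 26.27 = -29.76 m.
Head difference: h(PZ-6) − h(PZ-10) = -27.33 − (-29.76) = 2.43 m.
Hydraulic gradient: i = |Δh| / L = 2.43 / 813.5 = 0.00299.
Flow is from higher to lower head: from PZ-6 toward PZ-10, i.e. toward the south.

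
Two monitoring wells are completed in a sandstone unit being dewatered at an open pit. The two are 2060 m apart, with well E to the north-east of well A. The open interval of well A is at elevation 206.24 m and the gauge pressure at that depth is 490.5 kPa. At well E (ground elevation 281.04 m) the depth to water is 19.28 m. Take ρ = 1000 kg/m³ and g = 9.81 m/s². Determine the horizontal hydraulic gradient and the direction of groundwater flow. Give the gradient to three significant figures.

i ≈ 0.00268; groundwater flows toward the south-west

Pressure head at well A: ψ = P/(ρg) = 490.5×1000 / (1000 × 9.81) = 50.00 m.
Total head at well A: h = z + ψ = 206.24 + 50.00 = 256.24 m.
Total head at well E: h = 281.04 − 19.28 = 261.76 m.
Head difference: h(well A) − h(well E) = 256.24 − 261.76 = -5.52 m.
Hydraulic gradient: i = |Δh| / L = 5.52 / 2060 = 0.00268.
Flow is from higher to lower head: from well E toward well A, i.e. toward the south-west.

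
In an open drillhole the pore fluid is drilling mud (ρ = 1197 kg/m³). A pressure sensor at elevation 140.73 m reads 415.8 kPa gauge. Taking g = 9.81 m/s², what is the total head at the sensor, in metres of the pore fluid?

ψ = P/(ρg) = 415.8×1000 / (1197 × 9.81) = 35.41 m.
h = z + ψ = 140.73 + 35.41 = 176.14 m.

h ≈ 176.14 m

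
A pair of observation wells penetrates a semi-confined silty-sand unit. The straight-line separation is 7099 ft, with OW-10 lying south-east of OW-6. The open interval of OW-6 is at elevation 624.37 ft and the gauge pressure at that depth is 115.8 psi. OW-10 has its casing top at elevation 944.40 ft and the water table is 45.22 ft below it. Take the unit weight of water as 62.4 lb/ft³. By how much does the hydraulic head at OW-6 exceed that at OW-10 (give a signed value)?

Pressure head at OW-6: ψ = 144·P/γ = 144 × 115.8 / 62.4 = 267.23 ft.
Total head at OW-6: h = z + ψ = 624.37 + 267.23 = 891.60 ft.
Total head at OW-10: h = 944.40 − 45.22 = 899.18 ft.
Head difference: h(OW-6) − h(OW-10) = 891.60 − 899.18 = -7.58 ft.

Δh ≈ -7.58 ft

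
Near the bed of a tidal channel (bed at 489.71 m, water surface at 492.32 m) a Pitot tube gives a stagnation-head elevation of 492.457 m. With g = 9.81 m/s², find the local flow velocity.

Near the bed, under hydrostatic conditions, the piezometric head (z + ψ) equals the free-surface elevation, 492.32 m.
Velocity head = total − piezometric = 492.457 − 492.32 = 0.137 m.
v = √(2g·h_v) = √(2 × 9.81 × 0.137) = 1.64 m/s.

v ≈ 1.64 m/s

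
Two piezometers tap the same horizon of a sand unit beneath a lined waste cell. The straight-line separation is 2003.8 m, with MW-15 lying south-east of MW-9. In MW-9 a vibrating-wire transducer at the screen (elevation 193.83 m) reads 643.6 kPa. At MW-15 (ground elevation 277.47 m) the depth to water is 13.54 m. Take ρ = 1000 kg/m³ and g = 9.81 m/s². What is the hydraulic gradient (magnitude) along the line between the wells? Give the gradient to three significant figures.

i ≈ 0.00224

Pressure head at MW-9: ψ = P/(ρg) = 643.6×1000 / (1000 × 9.81) = 65.61 m.
Total head at MW-9: h = z + ψ = 193.83 + 65.61 = 259.44 m.
Total head at MW-15: h = 277.47 − 13.54 = 263.93 m.
Head difference: h(MW-9) − h(MW-15) = 259.44 − 263.93 = -4.49 m.
Hydraulic gradient: i = |Δh| / L = 4.49 / 2003.8 = 0.00224.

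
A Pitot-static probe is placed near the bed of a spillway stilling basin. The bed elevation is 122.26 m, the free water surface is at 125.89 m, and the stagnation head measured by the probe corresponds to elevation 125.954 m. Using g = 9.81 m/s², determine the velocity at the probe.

Near the bed, under hydrostatic conditions, the piezometric head (z + ψ) equals the free-surface elevation, 125.89 m.
Velocity head = total − piezometric = 125.954 − 125.89 = 0.064 m.
v = √(2g·h_v) = √(2 × 9.81 × 0.064) = 1.12 m/s.

v ≈ 1.12 m/s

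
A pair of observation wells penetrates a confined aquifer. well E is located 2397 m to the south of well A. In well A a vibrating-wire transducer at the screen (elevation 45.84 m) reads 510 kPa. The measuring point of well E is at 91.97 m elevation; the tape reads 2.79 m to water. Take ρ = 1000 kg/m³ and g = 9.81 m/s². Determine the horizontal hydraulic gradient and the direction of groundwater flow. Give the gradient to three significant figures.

Pressure head at well A: ψ = P/(ρg) = 510×1000 / (1000 × 9.81) = 51.99 m.
Total head at well A: h = z + ψ = 45.84 + 51.99 = 97.83 m.
Total head at well E: h = 91.97 − 2.79 = 89.18 m.
Head difference: h(well A) − h(well E) = 97.83 − 89.18 = 8.65 m.
Hydraulic gradient: i = |Δh| / L = 8.65 / 2397 = 0.00361.
Flow is from higher to lower head: from well A toward well E, i.e. toward the south.

i ≈ 0.00361; groundwater flows toward the south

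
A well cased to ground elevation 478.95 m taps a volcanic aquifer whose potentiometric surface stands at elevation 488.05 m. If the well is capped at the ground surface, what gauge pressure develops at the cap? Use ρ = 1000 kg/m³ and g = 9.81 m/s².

Head above the cap: Δh = 488.05 − 478.95 = 9.10 m.
P = ρgΔh = 1000 × 9.81 × 9.10 = 89271 Pa ≈ 89.3 kPa.

P ≈ 89.3 kPa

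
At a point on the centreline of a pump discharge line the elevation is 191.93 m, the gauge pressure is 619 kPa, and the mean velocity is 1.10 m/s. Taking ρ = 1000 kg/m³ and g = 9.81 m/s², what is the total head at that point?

Pressure head ψ = P/(ρg) = 619×1000 / (1000 × 9.81) = 63.10 m.
Velocity head = v²/(2g) = 1.10² / (2 × 9.81) = 0.062 m.
h = z + ψ + v²/(2g) = 191.93 + 63.10 + 0.062 = 255.09 m.

h ≈ 255.09 m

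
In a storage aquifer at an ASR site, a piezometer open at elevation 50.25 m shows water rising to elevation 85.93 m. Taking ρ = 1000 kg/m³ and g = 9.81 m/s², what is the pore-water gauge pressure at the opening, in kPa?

P ≈ 350 kPa

Pressure head ψ = h − z = 85.93 − 50.25 = 35.68 m.
P = ρgψ = 1000 × 9.81 × 35.68 = 350021 Pa ≈ 350 kPa.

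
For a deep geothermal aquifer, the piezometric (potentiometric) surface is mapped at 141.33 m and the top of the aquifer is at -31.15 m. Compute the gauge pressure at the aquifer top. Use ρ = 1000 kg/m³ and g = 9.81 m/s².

Pressure head at the aquifer top: ψ = h − z = 141.33 − (-31.15) = 172.48 m.
P = ρgψ = 1000 × 9.81 × 172.48 = 1692029 Pa ≈ 1690 kPa.

P ≈ 1690 kPa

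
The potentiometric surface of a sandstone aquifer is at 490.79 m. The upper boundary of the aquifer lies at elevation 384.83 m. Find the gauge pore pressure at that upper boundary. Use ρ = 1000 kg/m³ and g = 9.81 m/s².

P ≈ 1040 kPa

Pressure head at the aquifer top: ψ = h − z = 490.79 − 384.83 = 105.96 m.
P = ρgψ = 1000 × 9.81 × 105.96 = 1039468 Pa ≈ 1040 kPa.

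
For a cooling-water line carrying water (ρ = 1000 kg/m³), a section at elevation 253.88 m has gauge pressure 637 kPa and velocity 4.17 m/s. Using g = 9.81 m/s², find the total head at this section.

Pressure head ψ = P/(ρg) = 637×1000 / (1000 × 9.81) = 64.93 m.
Velocity head = v²/(2g) = 4.17² / (2 × 9.81) = 0.886 m.
h = z + ψ + v²/(2g) = 253.88 + 64.93 + 0.886 = 319.70 m.

h ≈ 319.70 m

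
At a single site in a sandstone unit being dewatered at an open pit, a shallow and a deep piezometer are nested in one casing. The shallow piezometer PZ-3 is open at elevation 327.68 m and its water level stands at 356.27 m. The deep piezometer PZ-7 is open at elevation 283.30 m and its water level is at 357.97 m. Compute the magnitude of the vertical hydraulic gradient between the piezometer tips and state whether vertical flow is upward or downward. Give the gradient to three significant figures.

Total head at PZ-3: h = 356.27 m (water level in the standpipe).
Total head at PZ-7: h = 357.97 m.
Δh = h(PZ-3) − h(PZ-7) = 356.27 − 357.97 = -1.70 m.
Vertical separation Δz = 327.68 − 283.30 = 44.38 m.
|i_v| = |Δh| / Δz = 1.70 / 44.38 = 0.0383.
Head is higher in the deep piezometer, so vertical flow is upward (discharge condition).

|i_v| ≈ 0.0383; vertical flow is upward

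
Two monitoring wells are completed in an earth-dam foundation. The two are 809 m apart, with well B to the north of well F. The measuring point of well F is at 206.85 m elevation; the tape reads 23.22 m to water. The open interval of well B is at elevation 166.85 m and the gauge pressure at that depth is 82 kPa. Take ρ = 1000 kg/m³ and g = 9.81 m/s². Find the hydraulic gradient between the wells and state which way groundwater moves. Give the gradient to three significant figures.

Total head at well F: h = 206.85 − 23.22 = 183.63 m.
Pressure head at well B: ψ = P/(ρg) = 82×1000 / (1000 × 9.81) = 8.36 m.
Total head at well B: h = z + ψ = 166.85 + 8.36 = 175.21 m.
Head difference: h(well F) − h(well B) = 183.63 − 175.21 = 8.42 m.
Hydraulic gradient: i = |Δh| / L = 8.42 / 809 = 0.0104.
Flow is from higher to lower head: from well F toward well B, i.e. toward the north.

i ≈ 0.0104; groundwater flows toward the north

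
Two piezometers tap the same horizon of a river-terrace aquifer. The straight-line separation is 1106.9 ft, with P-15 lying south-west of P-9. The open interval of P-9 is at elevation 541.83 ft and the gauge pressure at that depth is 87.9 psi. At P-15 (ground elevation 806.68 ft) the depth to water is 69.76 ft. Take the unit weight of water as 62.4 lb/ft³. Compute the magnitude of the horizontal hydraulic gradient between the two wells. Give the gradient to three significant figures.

Pressure head at P-9: ψ = 144·P/γ = 144 × 87.9 / 62.4 = 202.85 ft.
Total head at P-9: h = z + ψ = 541.83 + 202.85 = 744.68 ft.
Total head at P-15: h = 806.68 − 69.76 = 736.92 ft.
Head difference: h(P-9) − h(P-15) = 744.68 − 736.92 = 7.76 ft.
Hydraulic gradient: i = |Δh| / L = 7.76 / 1106.9 = 0.00701.

i ≈ 0.00701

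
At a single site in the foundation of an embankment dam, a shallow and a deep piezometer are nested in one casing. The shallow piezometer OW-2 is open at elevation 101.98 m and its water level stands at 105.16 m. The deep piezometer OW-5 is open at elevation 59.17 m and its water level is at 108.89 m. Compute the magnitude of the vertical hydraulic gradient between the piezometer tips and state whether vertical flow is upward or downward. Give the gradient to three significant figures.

Total head at OW-2: h = 105.16 m (water level in the standpipe).
Total head at OW-5: h = 108.89 m.
Δh = h(OW-2) − h(OW-5) = 105.16 − 108.89 = -3.73 m.
Vertical separation Δz = 101.98 − 59.17 = 42.81 m.
|i_v| = |Δh| / Δz = 3.73 / 42.81 = 0.0871.
Head is higher in the deep piezometer, so vertical flow is upward (discharge condition).

|i_v| ≈ 0.0871; vertical flow is upward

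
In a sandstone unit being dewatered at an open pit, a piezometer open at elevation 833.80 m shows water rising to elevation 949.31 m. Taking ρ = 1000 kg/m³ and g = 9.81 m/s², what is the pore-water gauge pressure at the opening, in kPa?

Pressure head ψ = h − z = 949.31 − 833.80 = 115.51 m.
P = ρgψ = 1000 × 9.81 × 115.51 = 1133153 Pa ≈ 1130 kPa.

P ≈ 1130 kPa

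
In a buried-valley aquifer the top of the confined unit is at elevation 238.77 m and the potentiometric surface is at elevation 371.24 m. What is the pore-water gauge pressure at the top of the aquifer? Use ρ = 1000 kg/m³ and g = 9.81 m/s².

Pressure head at the aquifer top: ψ = h − z = 371.24 − 238.77 = 132.47 m.
P = ρgψ = 1000 × 9.81 × 132.47 = 1299531 Pa ≈ 1300 kPa.

P ≈ 1300 kPa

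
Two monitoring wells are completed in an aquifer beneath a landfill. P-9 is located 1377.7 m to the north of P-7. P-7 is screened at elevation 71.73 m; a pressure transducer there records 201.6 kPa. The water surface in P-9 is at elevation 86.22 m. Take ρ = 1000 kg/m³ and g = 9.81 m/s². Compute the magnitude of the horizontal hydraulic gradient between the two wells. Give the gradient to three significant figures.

Pressure head at P-7: ψ = P/(ρg) = 201.6×1000 / (1000 × 9.81) = 20.55 m.
Total head at P-7: h = z + ψ = 71.73 + 20.55 = 92.28 m.
Total head at P-9: h = 86.22 m (water level in the piezometer is the total head).
Head difference: h(P-7) − h(P-9) = 92.28 − 86.22 = 6.06 m.
Hydraulic gradient: i = |Δh| / L = 6.06 / 1377.7 = 0.00440.

i ≈ 0.00440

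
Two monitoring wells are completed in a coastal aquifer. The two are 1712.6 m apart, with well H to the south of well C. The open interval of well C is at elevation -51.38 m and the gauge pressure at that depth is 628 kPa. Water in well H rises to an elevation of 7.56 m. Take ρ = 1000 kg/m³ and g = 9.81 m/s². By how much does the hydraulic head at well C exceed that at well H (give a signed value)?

Δh ≈ 5.08 m

Pressure head at well C: ψ = P/(ρg) = 628×1000 / (1000 × 9.81) = 64.02 m.
Total head at well C: h = z + ψ = -51.38 + 64.02 = 12.64 m.
Total head at well H: h = 7.56 m (water level in the piezometer is the total head).
Head difference: h(well C) − h(well H) = 12.64 − 7.56 = 5.08 m.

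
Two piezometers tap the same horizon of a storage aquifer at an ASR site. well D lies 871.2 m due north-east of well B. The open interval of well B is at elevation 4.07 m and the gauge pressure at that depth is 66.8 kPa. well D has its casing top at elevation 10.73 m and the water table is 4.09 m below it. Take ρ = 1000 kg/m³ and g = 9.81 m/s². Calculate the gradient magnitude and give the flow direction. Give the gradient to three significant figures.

Pressure head at well B: ψ = P/(ρg) = 66.8×1000 / (1000 × 9.81) = 6.81 m.
Total head at well B: h = z + ψ = 4.07 + 6.81 = 10.88 m.
Total head at well D: h = 10.73 − 4.09 = 6.64 m.
Head difference: h(well B) − h(well D) = 10.88 − 6.64 = 4.24 m.
Hydraulic gradient: i = |Δh| / L = 4.24 / 871.2 = 0.00487.
Flow is from higher to lower head: from well B toward well D, i.e. toward the north-east.

i ≈ 0.00487; groundwater flows toward the north-east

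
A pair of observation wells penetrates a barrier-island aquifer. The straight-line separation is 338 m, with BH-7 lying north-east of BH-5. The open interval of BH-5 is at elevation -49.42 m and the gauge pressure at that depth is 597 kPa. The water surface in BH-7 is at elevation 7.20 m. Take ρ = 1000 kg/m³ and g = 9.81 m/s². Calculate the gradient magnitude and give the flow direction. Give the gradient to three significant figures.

i ≈ 0.0125; groundwater flows toward the north-east

Pressure head at BH-5: ψ = P/(ρg) = 597×1000 / (1000 × 9.81) = 60.86 m.
Total head at BH-5: h = z + ψ = -49.42 + 60.86 = 11.44 m.
Total head at BH-7: h = 7.20 m (water level in the piezometer is the total head).
Head difference: h(BH-5) − h(BH-7) = 11.44 − 7.20 = 4.24 m.
Hydraulic gradient: i = |Δh| / L = 4.24 / 338 = 0.0125.
Flow is from higher to lower head: from BH-5 toward BH-7, i.e. toward the north-east.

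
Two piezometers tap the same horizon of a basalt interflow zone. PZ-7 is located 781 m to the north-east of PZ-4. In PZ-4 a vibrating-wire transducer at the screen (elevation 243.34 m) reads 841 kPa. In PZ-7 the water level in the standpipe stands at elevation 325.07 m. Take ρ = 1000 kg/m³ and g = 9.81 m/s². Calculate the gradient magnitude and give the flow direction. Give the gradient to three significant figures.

i ≈ 0.00512; groundwater flows toward the north-east

Pressure head at PZ-4: ψ = P/(ρg) = 841×1000 / (1000 × 9.81) = 85.73 m.
Total head at PZ-4: h = z + ψ = 243.34 + 85.73 = 329.07 m.
Total head at PZ-7: h = 325.07 m (water level in the piezometer is the total head).
Head difference: h(PZ-4) − h(PZ-7) = 329.07 − 325.07 = 4.00 m.
Hydraulic gradient: i = |Δh| / L = 4.00 / 781 = 0.00512.
Flow is from higher to lower head: from PZ-4 toward PZ-7, i.e. toward the north-east.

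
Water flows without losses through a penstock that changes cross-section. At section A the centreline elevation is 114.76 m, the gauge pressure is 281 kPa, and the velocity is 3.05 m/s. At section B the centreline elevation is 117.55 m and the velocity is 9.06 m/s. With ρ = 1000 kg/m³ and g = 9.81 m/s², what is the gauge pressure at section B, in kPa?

Pressure head at A: ψ₁ = P₁/(ρg) = 281×1000 / (1000 × 9.81) = 28.64 m.
Velocity heads: v₁²/2g = 3.05²/19.62 = 0.474 m; v₂²/2g = 9.06²/19.62 = 4.184 m.
Total head H = z₁ + ψ₁ + v₁²/2g = 114.76 + 28.64 + 0.474 = 143.87 m.
ψ₂ = H − z₂ − v₂²/2g = 143.87 − 117.55 − 4.184 = 22.14 m.
P₂ = ρgψ₂ = 1000 × 9.81 × 22.14 ≈ 217 kPa.

P₂ ≈ 217 kPa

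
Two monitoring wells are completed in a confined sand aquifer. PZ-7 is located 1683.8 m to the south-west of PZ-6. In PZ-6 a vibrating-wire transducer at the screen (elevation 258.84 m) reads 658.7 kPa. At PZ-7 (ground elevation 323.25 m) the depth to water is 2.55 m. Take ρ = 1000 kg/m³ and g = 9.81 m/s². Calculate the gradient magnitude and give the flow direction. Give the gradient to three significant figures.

Pressure head at PZ-6: ψ = P/(ρg) = 658.7×1000 / (1000 × 9.81) = 67.15 m.
Total head at PZ-6: h = z + ψ = 258.84 + 67.15 = 325.99 m.
Total head at PZ-7: h = 323.25 − 2.55 = 320.70 m.
Head difference: h(PZ-6) − h(PZ-7) = 325.99 − 320.70 = 5.29 m.
Hydraulic gradient: i = |Δh| / L = 5.29 / 1683.8 = 0.00314.
Flow is from higher to lower head: from PZ-6 toward PZ-7, i.e. toward the south-west.

i ≈ 0.00314; groundwater flows toward the south-west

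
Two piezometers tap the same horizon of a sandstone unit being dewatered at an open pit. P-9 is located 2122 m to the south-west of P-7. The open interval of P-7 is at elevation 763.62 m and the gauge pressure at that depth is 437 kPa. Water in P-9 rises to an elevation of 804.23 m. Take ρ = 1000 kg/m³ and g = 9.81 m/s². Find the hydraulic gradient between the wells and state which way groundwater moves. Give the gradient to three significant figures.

Pressure head at P-7: ψ = P/(ρg) = 437×1000 / (1000 × 9.81) = 44.55 m.
Total head at P-7: h = z + ψ = 763.62 + 44.55 = 808.17 m.
Total head at P-9: h = 804.23 m (water level in the piezometer is the total head).
Head difference: h(P-7) − h(P-9) = 808.17 − 804.23 = 3.94 m.
Hydraulic gradient: i = |Δh| / L = 3.94 / 2122 = 0.00186.
Flow is from higher to lower head: from P-7 toward P-9, i.e. toward the south-west.

i ≈ 0.00186; groundwater flows toward the south-west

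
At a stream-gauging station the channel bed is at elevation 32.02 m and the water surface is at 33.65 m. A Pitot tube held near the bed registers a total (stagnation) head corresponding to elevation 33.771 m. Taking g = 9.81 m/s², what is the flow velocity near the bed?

Near the bed, under hydrostatic conditions, the piezometric head (z + ψ) equals the free-surface elevation, 33.65 m.
Velocity head = total − piezometric = 33.771 − 33.65 = 0.121 m.
v = √(2g·h_v) = √(2 × 9.81 × 0.121) = 1.54 m/s.

v ≈ 1.54 m/s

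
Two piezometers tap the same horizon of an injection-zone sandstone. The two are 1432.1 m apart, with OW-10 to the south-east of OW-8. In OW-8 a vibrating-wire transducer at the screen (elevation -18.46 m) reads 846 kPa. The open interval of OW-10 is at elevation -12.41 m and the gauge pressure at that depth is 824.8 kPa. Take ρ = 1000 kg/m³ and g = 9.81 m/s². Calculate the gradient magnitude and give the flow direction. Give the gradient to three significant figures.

Pressure head at OW-8: ψ = P/(ρg) = 846×1000 / (1000 × 9.81) = 86.24 m.
Total head at OW-8: h = z + ψ = -18.46 + 86.24 = 67.78 m.
Pressure head at OW-10: ψ = P/(ρg) = 824.8×1000 / (1000 × 9.81) = 84.08 m.
Total head at OW-10: h = z + ψ = -12.41 + 84.08 = 71.67 m.
Head difference: h(OW-8) − h(OW-10) = 67.78 − 71.67 = -3.89 m.
Hydraulic gradient: i = |Δh| / L = 3.89 / 1432.1 = 0.00272.
Flow is from higher to lower head: from OW-10 toward OW-8, i.e. toward the north-west.

i ≈ 0.00272; groundwater flows toward the north-west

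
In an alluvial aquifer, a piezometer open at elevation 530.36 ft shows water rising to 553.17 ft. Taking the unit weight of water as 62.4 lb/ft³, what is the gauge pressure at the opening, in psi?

P ≈ 9.88 psi

Pressure head ψ = h − z = 553.17 − 530.36 = 22.81 ft.
P = γ·ψ / 144 = 62.4 × 22.81 / 144 = 9.88 psi.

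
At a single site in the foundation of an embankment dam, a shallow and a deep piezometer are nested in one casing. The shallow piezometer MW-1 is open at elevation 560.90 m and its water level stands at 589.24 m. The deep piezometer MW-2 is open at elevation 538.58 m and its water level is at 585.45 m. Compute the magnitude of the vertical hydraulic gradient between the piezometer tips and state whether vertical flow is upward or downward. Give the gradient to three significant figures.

|i_v| ≈ 0.170; vertical flow is downward

Total head at MW-1: h = 589.24 m (water level in the standpipe).
Total head at MW-2: h = 585.45 m.
Δh = h(MW-1) − h(MW-2) = 589.24 − 585.45 = 3.79 m.
Vertical separation Δz = 560.90 − 538.58 = 22.32 m.
|i_v| = |Δh| / Δz = 3.79 / 22.32 = 0.170.
Head is higher in the shallow piezometer, so vertical flow is downward (recharge condition).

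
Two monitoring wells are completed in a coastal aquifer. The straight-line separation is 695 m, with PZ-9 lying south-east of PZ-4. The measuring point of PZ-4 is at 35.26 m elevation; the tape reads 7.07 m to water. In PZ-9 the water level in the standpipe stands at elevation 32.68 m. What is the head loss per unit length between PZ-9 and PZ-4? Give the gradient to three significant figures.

i ≈ 0.00646 m/m

Total head at PZ-4: h = 35.26 − 7.07 = 28.19 m.
Total head at PZ-9: h = 32.68 m (water level in the piezometer is the total head).
Head difference: h(PZ-4) − h(PZ-9) = 28.19 − 32.68 = -4.49 m.
Hydraulic gradient: i = |Δh| / L = 4.49 / 695 = 0.00646.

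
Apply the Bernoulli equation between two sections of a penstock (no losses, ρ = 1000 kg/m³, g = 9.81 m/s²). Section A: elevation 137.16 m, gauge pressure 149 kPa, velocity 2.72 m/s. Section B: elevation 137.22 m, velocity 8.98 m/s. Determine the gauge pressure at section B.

P₂ ≈ 112 kPa

Pressure head at A: ψ₁ = P₁/(ρg) = 149×1000 / (1000 × 9.81) = 15.19 m.
Velocity heads: v₁²/2g = 2.72²/19.62 = 0.377 m; v₂²/2g = 8.98²/19.62 = 4.110 m.
Total head H = z₁ + ψ₁ + v₁²/2g = 137.16 + 15.19 + 0.377 = 152.73 m.
ψ₂ = H − z₂ − v₂²/2g = 152.73 − 137.22 − 4.110 = 11.40 m.
P₂ = ρgψ₂ = 1000 × 9.81 × 11.40 ≈ 112 kPa.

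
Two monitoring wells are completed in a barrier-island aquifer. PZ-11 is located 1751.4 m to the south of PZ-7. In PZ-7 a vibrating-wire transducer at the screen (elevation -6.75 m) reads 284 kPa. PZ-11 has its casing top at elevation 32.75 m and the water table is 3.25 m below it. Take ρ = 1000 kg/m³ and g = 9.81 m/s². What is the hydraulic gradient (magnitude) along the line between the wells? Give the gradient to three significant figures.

Pressure head at PZ-7: ψ = P/(ρg) = 284×1000 / (1000 × 9.81) = 28.95 m.
Total head at PZ-7: h = z + ψ = -6.75 + 28.95 = 22.20 m.
Total head at PZ-11: h = 32.75 − 3.25 = 29.50 m.
Head difference: h(PZ-7) − h(PZ-11) = 22.20 − 29.50 = -7.30 m.
Hydraulic gradient: i = |Δh| / L = 7.30 / 1751.4 = 0.00417.

i ≈ 0.00417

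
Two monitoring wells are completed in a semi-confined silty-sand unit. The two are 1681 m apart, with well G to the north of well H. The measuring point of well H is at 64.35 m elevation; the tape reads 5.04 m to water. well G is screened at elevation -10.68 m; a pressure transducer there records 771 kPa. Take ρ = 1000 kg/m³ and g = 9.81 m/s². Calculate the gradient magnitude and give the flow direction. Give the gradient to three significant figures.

i ≈ 0.00512; groundwater flows toward the south

Total head at well H: h = 64.35 − 5.04 = 59.31 m.
Pressure head at well G: ψ = P/(ρg) = 771×1000 / (1000 × 9.81) = 78.59 m.
Total head at well G: h = z + ψ = -10.68 + 78.59 = 67.91 m.
Head difference: h(well H) − h(well G) = 59.31 − 67.91 = -8.60 m.
Hydraulic gradient: i = |Δh| / L = 8.60 / 1681 = 0.00512.
Flow is from higher to lower head: from well G toward well H, i.e. toward the south.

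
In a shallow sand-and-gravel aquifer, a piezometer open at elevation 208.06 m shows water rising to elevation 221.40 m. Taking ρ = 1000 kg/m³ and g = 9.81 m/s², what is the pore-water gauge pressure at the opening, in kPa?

Pressure head ψ = h − z = 221.40 − 208.06 = 13.34 m.
P = ρgψ = 1000 × 9.81 × 13.34 = 130865 Pa ≈ 131 kPa.

P ≈ 131 kPa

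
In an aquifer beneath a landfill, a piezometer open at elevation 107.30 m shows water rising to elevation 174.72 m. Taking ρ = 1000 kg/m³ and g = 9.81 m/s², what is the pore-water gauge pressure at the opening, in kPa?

Pressure head ψ = h − z = 174.72 − 107.30 = 67.42 m.
P = ρgψ = 1000 × 9.81 × 67.42 = 661390 Pa ≈ 661 kPa.

P ≈ 661 kPa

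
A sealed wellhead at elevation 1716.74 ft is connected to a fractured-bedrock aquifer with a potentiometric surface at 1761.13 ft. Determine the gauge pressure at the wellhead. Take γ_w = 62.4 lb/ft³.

Head above the cap: Δh = 1761.13 − 1716.74 = 44.39 ft.
P = γΔh/144 = 62.4 × 44.39 / 144 = 19.2 psi.

P ≈ 19.2 psi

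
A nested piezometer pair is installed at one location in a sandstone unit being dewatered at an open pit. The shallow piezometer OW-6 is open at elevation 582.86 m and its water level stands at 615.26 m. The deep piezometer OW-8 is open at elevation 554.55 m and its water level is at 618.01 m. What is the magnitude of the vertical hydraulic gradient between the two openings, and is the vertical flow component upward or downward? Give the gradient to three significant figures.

Total head at OW-6: h = 615.26 m (water level in the standpipe).
Total head at OW-8: h = 618.01 m.
Δh = h(OW-6) − h(OW-8) = 615.26 − 618.01 = -2.75 m.
Vertical separation Δz = 582.86 − 554.55 = 28.31 m.
|i_v| = |Δh| / Δz = 2.75 / 28.31 = 0.0971.
Head is higher in the deep piezometer, so vertical flow is upward (discharge condition).

|i_v| ≈ 0.0971; vertical flow is upward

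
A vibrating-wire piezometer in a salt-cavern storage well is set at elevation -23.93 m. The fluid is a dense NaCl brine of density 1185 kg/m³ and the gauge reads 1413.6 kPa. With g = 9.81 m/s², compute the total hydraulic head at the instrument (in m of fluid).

h ≈ 97.67 m

ψ = P/(ρg) = 1413.6×1000 / (1185 × 9.81) = 121.60 m.
h = z + ψ = -23.93 + 121.60 = 97.67 m.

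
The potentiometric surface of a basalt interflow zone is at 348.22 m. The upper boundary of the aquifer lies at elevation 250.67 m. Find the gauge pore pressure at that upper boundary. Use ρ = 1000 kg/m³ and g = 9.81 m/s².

P ≈ 957 kPa

Pressure head at the aquifer top: ψ = h − z = 348.22 − 250.67 = 97.55 m.
P = ρgψ = 1000 × 9.81 × 97.55 = 956966 Pa ≈ 957 kPa.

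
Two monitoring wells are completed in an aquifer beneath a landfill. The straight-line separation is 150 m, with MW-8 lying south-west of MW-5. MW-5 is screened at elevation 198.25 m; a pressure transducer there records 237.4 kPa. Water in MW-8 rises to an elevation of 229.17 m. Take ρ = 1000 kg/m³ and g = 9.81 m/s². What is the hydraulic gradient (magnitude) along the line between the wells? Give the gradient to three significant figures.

Pressure head at MW-5: ψ = P/(ρg) = 237.4×1000 / (1000 × 9.81) = 24.20 m.
Total head at MW-5: h = z + ψ = 198.25 + 24.20 = 222.45 m.
Total head at MW-8: h = 229.17 m (water level in the piezometer is the total head).
Head difference: h(MW-5) − h(MW-8) = 222.45 − 229.17 = -6.72 m.
Hydraulic gradient: i = |Δh| / L = 6.72 / 150 = 0.0448.

i ≈ 0.0448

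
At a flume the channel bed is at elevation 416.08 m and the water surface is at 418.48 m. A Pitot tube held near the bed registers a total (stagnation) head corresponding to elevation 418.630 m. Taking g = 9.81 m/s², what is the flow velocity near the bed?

Near the bed, under hydrostatic conditions, the piezometric head (z + ψ) equals the free-surface elevation, 418.48 m.
Velocity head = total − piezometric = 418.630 − 418.48 = 0.150 m.
v = √(2g·h_v) = √(2 × 9.81 × 0.150) = 1.72 m/s.

v ≈ 1.72 m/s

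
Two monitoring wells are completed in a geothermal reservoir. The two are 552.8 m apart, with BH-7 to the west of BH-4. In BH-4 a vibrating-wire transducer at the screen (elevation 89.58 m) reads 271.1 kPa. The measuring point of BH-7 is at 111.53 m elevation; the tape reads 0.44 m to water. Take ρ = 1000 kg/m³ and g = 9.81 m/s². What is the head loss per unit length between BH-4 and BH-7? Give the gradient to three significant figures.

Pressure head at BH-4: ψ = P/(ρg) = 271.1×1000 / (1000 × 9.81) = 27.64 m.
Total head at BH-4: h = z + ψ = 89.58 + 27.64 = 117.22 m.
Total head at BH-7: h = 111.53 − 0.44 = 111.09 m.
Head difference: h(BH-4) − h(BH-7) = 117.22 − 111.09 = 6.13 m.
Hydraulic gradient: i = |Δh| / L = 6.13 / 552.8 = 0.0111.

i ≈ 0.0111 m/m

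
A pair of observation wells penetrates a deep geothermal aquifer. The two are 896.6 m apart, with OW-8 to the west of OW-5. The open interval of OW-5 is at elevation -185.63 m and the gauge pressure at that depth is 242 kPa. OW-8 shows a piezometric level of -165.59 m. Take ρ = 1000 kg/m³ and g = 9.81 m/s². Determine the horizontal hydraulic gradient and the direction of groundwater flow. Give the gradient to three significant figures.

Pressure head at OW-5: ψ = P/(ρg) = 242×1000 / (1000 × 9.81) = 24.67 m.
Total head at OW-5: h = z + ψ = -185.63 + 24.67 = -160.96 m.
Total head at OW-8: h = -165.59 m (water level in the piezometer is the total head).
Head difference: h(OW-5) − h(OW-8) = -160.96 − (-165.59) = 4.63 m.
Hydraulic gradient: i = |Δh| / L = 4.63 / 896.6 = 0.00516.
Flow is from higher to lower head: from OW-5 toward OW-8, i.e. toward the west.

i ≈ 0.00516; groundwater flows toward the west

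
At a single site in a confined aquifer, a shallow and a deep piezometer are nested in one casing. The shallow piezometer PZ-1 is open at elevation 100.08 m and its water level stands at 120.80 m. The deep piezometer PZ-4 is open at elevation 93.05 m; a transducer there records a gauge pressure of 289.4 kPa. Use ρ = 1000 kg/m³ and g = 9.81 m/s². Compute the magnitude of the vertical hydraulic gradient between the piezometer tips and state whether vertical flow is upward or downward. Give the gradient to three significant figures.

Total head at PZ-1: h = 120.80 m (water level in the standpipe).
Pressure head at PZ-4: ψ = P/(ρg) = 289.4×1000 / (1000 × 9.81) = 29.50 m.
Total head at PZ-4: h = z + ψ = 93.05 + 29.50 = 122.55 m.
Δh = h(PZ-1) − h(PZ-4) = 120.80 − 122.55 = -1.75 m.
Vertical separation Δz = 100.08 − 93.05 = 7.03 m.
|i_v| = |Δh| / Δz = 1.75 / 7.03 = 0.249.
Head is higher in the deep piezometer, so vertical flow is upward (discharge condition).

|i_v| ≈ 0.249; vertical flow is upward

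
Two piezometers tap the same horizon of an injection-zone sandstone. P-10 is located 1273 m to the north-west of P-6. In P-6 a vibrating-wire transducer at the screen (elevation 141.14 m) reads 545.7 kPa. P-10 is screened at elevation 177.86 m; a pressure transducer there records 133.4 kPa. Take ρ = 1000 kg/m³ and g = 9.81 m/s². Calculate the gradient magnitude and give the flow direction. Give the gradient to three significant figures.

Pressure head at P-6: ψ = P/(ρg) = 545.7×1000 / (1000 × 9.81) = 55.63 m.
Total head at P-6: h = z + ψ = 141.14 + 55.63 = 196.77 m.
Pressure head at P-10: ψ = P/(ρg) = 133.4×1000 / (1000 × 9.81) = 13.60 m.
Total head at P-10: h = z + ψ = 177.86 + 13.60 = 191.46 m.
Head difference: h(P-6) − h(P-10) = 196.77 − 191.46 = 5.31 m.
Hydraulic gradient: i = |Δh| / L = 5.31 / 1273 = 0.00417.
Flow is from higher to lower head: from P-6 toward P-10, i.e. toward the north-west.

i ≈ 0.00417; groundwater flows toward the north-west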